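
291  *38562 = 11221542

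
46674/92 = 23337/46 = 507.33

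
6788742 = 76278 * 89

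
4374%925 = 674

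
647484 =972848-325364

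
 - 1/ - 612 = 1/612 = 0.00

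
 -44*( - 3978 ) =175032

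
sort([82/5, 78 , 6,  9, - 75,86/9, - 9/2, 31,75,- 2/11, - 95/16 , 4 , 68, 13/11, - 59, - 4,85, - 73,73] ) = [ - 75, - 73, - 59, - 95/16, - 9/2, - 4, - 2/11, 13/11,4,6 , 9 , 86/9 , 82/5 , 31, 68 , 73,75,78, 85]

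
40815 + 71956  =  112771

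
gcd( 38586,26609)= 59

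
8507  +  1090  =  9597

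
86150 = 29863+56287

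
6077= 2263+3814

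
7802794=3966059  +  3836735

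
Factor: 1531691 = 7^2*  31259^1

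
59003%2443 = 371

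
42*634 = 26628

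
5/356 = 5/356 = 0.01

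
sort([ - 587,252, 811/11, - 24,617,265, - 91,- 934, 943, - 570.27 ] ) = [ - 934, - 587, - 570.27, - 91, - 24  ,  811/11, 252, 265, 617,943 ]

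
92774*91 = 8442434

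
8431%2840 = 2751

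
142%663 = 142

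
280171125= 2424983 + 277746142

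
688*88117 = 60624496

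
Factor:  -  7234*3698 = -2^2*43^2*3617^1  =  - 26751332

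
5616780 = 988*5685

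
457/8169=457/8169  =  0.06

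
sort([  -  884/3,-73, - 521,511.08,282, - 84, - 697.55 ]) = [ - 697.55, - 521,  -  884/3,- 84,- 73, 282,511.08 ] 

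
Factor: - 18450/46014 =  - 3^1*5^2*41^1*7669^( - 1) = - 3075/7669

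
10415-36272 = -25857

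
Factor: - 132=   -  2^2  *  3^1*11^1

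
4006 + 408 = 4414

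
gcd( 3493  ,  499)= 499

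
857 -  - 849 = 1706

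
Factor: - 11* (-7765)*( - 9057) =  - 3^1 * 5^1*11^1*1553^1*3019^1 = - 773603655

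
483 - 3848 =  - 3365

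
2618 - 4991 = - 2373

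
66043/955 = 66043/955 = 69.15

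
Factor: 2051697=3^1*683899^1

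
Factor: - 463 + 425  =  -2^1*19^1 = - 38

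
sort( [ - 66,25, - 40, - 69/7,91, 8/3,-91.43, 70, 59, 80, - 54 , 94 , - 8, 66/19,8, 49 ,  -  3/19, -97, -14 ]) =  [ - 97 , - 91.43, - 66, - 54, -40, - 14, - 69/7, - 8, - 3/19,  8/3, 66/19,  8,25,49,59, 70, 80 , 91, 94]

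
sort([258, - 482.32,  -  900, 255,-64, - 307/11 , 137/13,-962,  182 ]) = [ - 962, - 900, - 482.32, -64, - 307/11, 137/13, 182, 255,258]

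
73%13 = 8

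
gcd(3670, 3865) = 5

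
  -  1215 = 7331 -8546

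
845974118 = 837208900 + 8765218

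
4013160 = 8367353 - 4354193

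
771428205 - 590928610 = 180499595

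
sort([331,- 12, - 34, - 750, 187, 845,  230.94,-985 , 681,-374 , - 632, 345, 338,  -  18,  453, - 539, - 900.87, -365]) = [ - 985,- 900.87,-750,-632, -539 ,- 374, - 365, -34,-18,-12, 187, 230.94, 331,338,345, 453,  681 , 845 ]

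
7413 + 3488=10901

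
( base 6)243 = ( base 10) 99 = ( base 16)63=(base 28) 3f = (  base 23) 47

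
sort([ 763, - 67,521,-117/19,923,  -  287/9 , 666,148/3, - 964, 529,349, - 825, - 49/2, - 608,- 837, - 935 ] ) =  [ - 964,  -  935,-837,-825, - 608,  -  67, - 287/9,-49/2,  -  117/19,148/3,349,521,529,  666, 763 , 923 ] 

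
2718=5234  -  2516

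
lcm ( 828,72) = 1656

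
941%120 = 101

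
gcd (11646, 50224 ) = 2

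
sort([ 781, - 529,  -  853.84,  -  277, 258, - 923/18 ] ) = [-853.84, - 529, - 277,-923/18,  258,781]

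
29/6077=29/6077 = 0.00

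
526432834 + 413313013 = 939745847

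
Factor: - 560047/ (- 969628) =2^( - 2) * 11^( - 1)*22037^( - 1)*560047^1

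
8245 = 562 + 7683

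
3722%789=566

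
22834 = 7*3262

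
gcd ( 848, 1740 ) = 4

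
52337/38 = 1377 + 11/38 =1377.29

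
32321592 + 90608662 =122930254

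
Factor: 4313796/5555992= 2^( - 1)*3^1*13^(- 1 )*41^( - 1)*1303^ ( - 1)*359483^1 = 1078449/1388998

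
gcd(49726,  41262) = 1058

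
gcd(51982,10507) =553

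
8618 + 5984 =14602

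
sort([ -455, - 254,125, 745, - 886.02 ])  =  [  -  886.02, - 455, - 254,  125, 745 ]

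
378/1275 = 126/425 = 0.30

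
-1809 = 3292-5101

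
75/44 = 1 + 31/44 = 1.70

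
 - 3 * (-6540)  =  19620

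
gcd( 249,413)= 1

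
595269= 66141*9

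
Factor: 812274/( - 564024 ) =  - 409/284 = -2^( - 2)*71^(-1 )*409^1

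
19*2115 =40185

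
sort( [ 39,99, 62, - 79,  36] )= [  -  79,36, 39 , 62,99] 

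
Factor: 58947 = 3^1*7^2 * 401^1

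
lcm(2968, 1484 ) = 2968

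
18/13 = 1 + 5/13 = 1.38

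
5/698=5/698 = 0.01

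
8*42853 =342824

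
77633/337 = 230+ 123/337 = 230.36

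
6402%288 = 66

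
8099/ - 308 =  - 1157/44 = - 26.30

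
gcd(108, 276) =12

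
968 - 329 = 639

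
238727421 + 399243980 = 637971401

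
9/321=3/107 = 0.03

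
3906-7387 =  -3481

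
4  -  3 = 1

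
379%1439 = 379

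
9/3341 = 9/3341 = 0.00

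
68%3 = 2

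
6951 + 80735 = 87686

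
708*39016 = 27623328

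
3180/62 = 1590/31 = 51.29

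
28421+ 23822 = 52243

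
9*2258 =20322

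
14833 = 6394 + 8439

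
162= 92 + 70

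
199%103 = 96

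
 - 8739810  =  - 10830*807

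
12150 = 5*2430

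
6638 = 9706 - 3068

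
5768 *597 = 3443496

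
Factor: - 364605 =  - 3^1*5^1*109^1*223^1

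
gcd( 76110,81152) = 2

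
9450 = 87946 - 78496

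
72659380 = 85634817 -12975437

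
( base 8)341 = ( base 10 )225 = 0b11100001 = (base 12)169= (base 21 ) AF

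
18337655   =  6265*2927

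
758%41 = 20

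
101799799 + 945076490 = 1046876289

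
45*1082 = 48690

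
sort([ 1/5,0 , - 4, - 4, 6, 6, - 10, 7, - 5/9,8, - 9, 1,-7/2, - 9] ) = [ - 10,-9, -9, - 4 , -4 , - 7/2, - 5/9,  0,  1/5,1, 6,6, 7, 8 ] 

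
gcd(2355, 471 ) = 471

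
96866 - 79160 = 17706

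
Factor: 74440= 2^3*5^1*1861^1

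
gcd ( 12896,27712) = 32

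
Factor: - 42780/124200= - 2^( - 1) * 3^(-2)*5^(  -  1 )  *  31^1 = - 31/90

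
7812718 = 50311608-42498890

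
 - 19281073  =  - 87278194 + 67997121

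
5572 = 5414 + 158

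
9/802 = 9/802=   0.01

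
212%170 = 42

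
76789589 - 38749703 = 38039886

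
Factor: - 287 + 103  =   - 2^3*23^1 = - 184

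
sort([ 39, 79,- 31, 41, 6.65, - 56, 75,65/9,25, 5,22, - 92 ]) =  [- 92, - 56, - 31, 5, 6.65,65/9, 22,25, 39,41,75, 79]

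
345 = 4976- 4631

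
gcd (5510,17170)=10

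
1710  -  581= 1129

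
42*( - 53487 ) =-2246454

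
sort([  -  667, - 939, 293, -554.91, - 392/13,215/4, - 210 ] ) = [ - 939, - 667 ,-554.91, - 210, - 392/13 , 215/4,  293]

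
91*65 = 5915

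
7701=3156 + 4545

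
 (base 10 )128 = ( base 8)200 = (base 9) 152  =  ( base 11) 107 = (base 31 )44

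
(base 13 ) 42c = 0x2CA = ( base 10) 714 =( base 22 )1aa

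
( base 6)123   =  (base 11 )47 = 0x33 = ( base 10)51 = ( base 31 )1k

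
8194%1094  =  536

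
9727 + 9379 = 19106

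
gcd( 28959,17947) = 1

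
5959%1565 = 1264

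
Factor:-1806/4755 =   -  2^1 *5^(-1) *7^1 * 43^1*317^(  -  1) = -602/1585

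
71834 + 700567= 772401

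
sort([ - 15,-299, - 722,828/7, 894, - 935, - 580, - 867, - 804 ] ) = [-935, - 867,-804,- 722, - 580, - 299, - 15, 828/7,894 ] 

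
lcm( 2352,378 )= 21168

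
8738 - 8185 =553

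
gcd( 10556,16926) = 182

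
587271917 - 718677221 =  - 131405304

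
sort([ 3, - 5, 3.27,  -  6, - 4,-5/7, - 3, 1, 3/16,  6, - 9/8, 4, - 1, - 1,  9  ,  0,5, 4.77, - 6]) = [ - 6, - 6, - 5, - 4, - 3, - 9/8, - 1, - 1, - 5/7,0,3/16,  1,3,  3.27, 4, 4.77, 5, 6, 9]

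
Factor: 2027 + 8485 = 10512 =2^4 * 3^2*73^1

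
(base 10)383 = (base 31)CB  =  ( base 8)577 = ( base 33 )BK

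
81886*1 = 81886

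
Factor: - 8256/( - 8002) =2^5*3^1*43^1*4001^(-1 )= 4128/4001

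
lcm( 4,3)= 12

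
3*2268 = 6804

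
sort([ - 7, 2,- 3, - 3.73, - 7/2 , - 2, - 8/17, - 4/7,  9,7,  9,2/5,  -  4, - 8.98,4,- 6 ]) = [ - 8.98, - 7, - 6 , - 4, - 3.73, - 7/2,-3,- 2, - 4/7,-8/17 , 2/5, 2 , 4 , 7,  9, 9] 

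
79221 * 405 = 32084505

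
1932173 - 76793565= - 74861392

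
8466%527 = 34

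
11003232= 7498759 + 3504473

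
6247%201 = 16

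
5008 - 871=4137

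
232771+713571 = 946342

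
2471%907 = 657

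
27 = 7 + 20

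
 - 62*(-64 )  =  3968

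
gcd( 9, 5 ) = 1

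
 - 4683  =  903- 5586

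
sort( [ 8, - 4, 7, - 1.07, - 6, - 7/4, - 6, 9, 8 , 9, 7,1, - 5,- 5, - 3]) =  [-6, - 6, - 5, - 5, - 4, - 3,-7/4,-1.07, 1 , 7,7,  8 , 8,  9, 9]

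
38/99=38/99 = 0.38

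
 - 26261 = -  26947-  - 686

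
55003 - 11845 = 43158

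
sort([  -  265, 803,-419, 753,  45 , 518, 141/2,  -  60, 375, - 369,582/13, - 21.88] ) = [ - 419, - 369, - 265, - 60, - 21.88, 582/13 , 45, 141/2,  375, 518, 753, 803]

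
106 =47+59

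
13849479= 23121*599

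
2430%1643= 787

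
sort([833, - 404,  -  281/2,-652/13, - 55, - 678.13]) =[ - 678.13, - 404, - 281/2,- 55, - 652/13,833] 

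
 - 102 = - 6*17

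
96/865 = 96/865  =  0.11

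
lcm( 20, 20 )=20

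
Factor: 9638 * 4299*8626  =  2^2*3^1*19^1*61^1*79^1*227^1*1433^1 = 357407631012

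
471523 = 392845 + 78678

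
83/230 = 83/230 = 0.36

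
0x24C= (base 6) 2420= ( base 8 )1114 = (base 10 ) 588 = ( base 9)723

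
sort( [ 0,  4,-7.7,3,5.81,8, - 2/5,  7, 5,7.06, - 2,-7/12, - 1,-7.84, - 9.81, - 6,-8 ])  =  [ - 9.81, - 8, - 7.84 , - 7.7,-6,-2, - 1,-7/12, - 2/5,0, 3, 4,5, 5.81, 7, 7.06, 8]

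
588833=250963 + 337870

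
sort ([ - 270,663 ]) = [-270,663]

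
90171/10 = 90171/10 = 9017.10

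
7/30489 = 7/30489 = 0.00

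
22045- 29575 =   -  7530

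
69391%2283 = 901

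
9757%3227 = 76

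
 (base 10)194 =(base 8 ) 302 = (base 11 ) 167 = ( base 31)68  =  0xC2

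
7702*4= 30808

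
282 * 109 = 30738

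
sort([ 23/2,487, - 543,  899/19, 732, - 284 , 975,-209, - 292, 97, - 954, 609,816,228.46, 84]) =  [ - 954, - 543, - 292, - 284 , - 209, 23/2, 899/19, 84,  97,228.46,487, 609,732, 816, 975]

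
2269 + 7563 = 9832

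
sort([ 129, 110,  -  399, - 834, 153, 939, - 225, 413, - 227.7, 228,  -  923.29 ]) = [-923.29, - 834, - 399,-227.7,  -  225, 110,129,  153,228, 413,  939 ] 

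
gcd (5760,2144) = 32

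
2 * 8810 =17620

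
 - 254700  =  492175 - 746875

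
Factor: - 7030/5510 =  - 37/29 = - 29^ (  -  1 )*37^1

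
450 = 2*225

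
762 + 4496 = 5258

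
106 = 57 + 49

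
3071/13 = 236+3/13 =236.23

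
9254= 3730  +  5524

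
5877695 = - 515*( - 11413)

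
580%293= 287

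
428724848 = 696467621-267742773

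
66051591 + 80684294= 146735885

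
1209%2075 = 1209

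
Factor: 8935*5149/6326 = 2^( - 1) * 5^1*19^1*271^1*1787^1* 3163^( - 1) = 46006315/6326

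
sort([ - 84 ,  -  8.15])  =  [ - 84,  -  8.15 ]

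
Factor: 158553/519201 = 79^1*223^1* 57689^( -1 ) = 17617/57689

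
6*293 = 1758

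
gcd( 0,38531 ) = 38531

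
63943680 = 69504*920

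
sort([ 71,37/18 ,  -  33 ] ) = [-33,37/18, 71 ]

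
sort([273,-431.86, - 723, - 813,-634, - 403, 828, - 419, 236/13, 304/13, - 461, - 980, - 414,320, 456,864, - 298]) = [ - 980, - 813,-723, - 634, - 461,-431.86, - 419, - 414, - 403, - 298,236/13 , 304/13,  273,320, 456,828,864]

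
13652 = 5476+8176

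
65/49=1+ 16/49 = 1.33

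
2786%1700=1086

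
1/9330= 1/9330 = 0.00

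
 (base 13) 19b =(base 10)297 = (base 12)209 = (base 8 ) 451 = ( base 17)108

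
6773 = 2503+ 4270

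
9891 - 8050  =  1841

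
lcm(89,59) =5251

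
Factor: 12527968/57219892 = 2^3 * 17^(-1)*31^1*73^1*173^1*181^( - 1) * 4649^( - 1 ) =3131992/14304973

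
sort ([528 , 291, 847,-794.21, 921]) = [ - 794.21,291 , 528,847,921]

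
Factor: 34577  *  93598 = 3236338046   =  2^1*53^1*71^1*487^1 * 883^1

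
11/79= 11/79 = 0.14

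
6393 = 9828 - 3435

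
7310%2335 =305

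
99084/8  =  12385 + 1/2= 12385.50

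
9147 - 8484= 663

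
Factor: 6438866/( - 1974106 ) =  - 3219433/987053 = -7^1*193^1*2383^1*987053^( - 1) 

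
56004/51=1098  +  2/17 = 1098.12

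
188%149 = 39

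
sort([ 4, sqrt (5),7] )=[ sqrt ( 5 ), 4, 7]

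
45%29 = 16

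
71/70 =1 + 1/70=1.01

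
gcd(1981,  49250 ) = 1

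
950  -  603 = 347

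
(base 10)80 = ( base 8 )120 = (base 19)44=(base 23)3b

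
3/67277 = 3/67277 = 0.00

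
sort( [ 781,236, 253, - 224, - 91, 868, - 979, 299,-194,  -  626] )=[-979, - 626, - 224  , - 194, - 91, 236,253, 299, 781, 868]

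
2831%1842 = 989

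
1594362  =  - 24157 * ( - 66)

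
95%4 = 3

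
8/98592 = 1/12324 = 0.00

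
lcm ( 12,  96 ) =96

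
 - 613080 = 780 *( - 786 )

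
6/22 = 3/11  =  0.27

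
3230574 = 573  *5638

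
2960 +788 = 3748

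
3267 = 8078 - 4811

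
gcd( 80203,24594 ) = 1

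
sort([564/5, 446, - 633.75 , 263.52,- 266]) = [-633.75, - 266, 564/5, 263.52,446 ] 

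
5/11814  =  5/11814= 0.00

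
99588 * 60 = 5975280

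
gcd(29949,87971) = 67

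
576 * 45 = 25920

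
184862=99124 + 85738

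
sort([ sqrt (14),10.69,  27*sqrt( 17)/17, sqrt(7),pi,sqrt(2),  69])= [sqrt(2 ),sqrt( 7),pi, sqrt(14 ),27*sqrt(17)/17,10.69,69]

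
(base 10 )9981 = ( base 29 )bp5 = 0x26FD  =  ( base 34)8LJ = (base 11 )7554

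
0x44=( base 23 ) 2m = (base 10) 68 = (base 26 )2G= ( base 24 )2k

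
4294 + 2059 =6353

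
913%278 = 79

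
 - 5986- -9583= 3597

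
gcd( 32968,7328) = 8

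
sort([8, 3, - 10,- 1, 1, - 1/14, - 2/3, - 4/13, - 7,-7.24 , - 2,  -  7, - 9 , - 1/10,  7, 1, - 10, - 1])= [ - 10,-10, - 9, - 7.24 ,-7, - 7, - 2, - 1 , - 1, -2/3, - 4/13 ,-1/10,- 1/14, 1, 1, 3, 7, 8]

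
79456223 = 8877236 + 70578987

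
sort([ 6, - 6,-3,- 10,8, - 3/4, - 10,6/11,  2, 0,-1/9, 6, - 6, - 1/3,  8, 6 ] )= [ - 10,  -  10,- 6,  -  6, - 3, - 3/4,  -  1/3, - 1/9,0, 6/11, 2,6,6,6,8,8 ] 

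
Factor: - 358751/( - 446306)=2^( - 1)  *7^(-1) * 17^1*47^1*71^( - 1 ) = 799/994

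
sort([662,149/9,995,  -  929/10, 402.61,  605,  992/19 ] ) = [ - 929/10 , 149/9, 992/19, 402.61,605  ,  662,995 ] 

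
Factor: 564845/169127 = 5^1*7^ ( - 1)*37^( - 1 )*173^1  =  865/259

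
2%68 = 2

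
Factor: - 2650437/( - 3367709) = 3^2*73^( -1 )*317^1*929^1*46133^(-1)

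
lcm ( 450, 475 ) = 8550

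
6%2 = 0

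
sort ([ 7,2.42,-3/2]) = [ - 3/2,2.42,7 ] 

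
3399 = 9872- 6473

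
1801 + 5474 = 7275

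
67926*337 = 22891062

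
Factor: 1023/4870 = 2^( - 1 ) * 3^1*5^(-1) * 11^1 *31^1*487^( - 1)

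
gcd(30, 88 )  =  2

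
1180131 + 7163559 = 8343690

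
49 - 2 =47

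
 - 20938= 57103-78041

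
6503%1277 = 118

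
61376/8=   7672 = 7672.00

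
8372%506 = 276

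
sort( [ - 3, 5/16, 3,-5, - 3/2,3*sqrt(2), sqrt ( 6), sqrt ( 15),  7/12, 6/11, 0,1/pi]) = [- 5, - 3, - 3/2, 0,5/16, 1/pi,6/11,7/12,sqrt( 6) , 3, sqrt( 15), 3*sqrt( 2 )]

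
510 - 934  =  -424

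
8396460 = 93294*90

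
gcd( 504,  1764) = 252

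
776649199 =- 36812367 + 813461566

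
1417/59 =24 + 1/59 = 24.02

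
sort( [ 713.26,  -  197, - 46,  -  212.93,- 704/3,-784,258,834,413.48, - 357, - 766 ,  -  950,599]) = [-950 ,-784,  -  766, - 357 , - 704/3, - 212.93, - 197,  -  46,  258,413.48,599, 713.26, 834]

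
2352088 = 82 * 28684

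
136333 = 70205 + 66128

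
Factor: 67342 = 2^1*11^1*3061^1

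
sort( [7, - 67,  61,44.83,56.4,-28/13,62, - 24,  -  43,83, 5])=[ - 67, - 43,  -  24, - 28/13,5, 7, 44.83,56.4, 61, 62,83]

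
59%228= 59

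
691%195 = 106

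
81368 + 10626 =91994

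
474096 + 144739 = 618835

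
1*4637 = 4637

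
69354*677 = 46952658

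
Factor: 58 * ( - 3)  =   - 174 = - 2^1*3^1*29^1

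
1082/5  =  216 + 2/5 = 216.40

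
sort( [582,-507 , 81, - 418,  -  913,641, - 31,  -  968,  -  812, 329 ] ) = [ -968, - 913,  -  812, -507, - 418,  -  31, 81  ,  329, 582, 641] 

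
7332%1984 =1380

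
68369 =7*9767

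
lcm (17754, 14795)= 88770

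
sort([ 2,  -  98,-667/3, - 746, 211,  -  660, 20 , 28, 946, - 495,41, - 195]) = [  -  746,-660, - 495 , - 667/3, - 195, -98, 2, 20, 28,  41, 211, 946]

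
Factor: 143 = 11^1*13^1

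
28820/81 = 28820/81 = 355.80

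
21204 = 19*1116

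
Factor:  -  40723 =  - 193^1*211^1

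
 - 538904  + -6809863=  - 7348767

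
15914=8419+7495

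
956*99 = 94644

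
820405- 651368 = 169037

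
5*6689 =33445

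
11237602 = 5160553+6077049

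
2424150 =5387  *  450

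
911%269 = 104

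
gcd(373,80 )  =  1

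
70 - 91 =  - 21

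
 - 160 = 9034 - 9194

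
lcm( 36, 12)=36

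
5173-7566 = -2393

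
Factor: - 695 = -5^1*139^1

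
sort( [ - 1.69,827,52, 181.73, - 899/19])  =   [ - 899/19, - 1.69,52 , 181.73, 827]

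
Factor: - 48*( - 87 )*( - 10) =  - 41760= - 2^5*3^2 * 5^1*29^1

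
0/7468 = 0 =0.00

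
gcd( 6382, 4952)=2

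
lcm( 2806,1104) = 67344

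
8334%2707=213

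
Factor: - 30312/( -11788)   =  2^1*3^2 * 7^ ( - 1) =18/7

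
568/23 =568/23  =  24.70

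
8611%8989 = 8611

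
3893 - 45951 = -42058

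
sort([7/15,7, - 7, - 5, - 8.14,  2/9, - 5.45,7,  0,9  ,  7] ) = [ - 8.14, - 7, - 5.45, - 5,0,  2/9,7/15,  7, 7,  7,9]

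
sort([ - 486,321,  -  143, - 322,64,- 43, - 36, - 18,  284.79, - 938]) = [  -  938, - 486,-322, - 143, - 43 , - 36, - 18,  64, 284.79, 321 ]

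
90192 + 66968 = 157160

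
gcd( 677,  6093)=677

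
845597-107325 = 738272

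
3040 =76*40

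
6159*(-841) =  - 5179719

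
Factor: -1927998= - 2^1*3^2*23^1*4657^1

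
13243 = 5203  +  8040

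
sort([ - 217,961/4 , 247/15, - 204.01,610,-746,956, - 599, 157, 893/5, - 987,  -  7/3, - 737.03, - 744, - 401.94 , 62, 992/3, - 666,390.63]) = [ - 987, - 746,- 744, - 737.03, - 666, - 599, - 401.94, -217, - 204.01, - 7/3,247/15, 62,157,893/5 , 961/4,992/3, 390.63,610,956 ]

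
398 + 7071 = 7469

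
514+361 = 875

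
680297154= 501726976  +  178570178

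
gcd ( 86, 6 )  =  2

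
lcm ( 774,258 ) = 774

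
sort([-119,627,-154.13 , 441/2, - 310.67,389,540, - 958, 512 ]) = [ - 958, - 310.67, - 154.13,-119, 441/2, 389,  512, 540,627]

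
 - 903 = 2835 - 3738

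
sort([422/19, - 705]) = [ - 705, 422/19 ] 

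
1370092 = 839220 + 530872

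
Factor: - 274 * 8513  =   - 2^1 *137^1*8513^1 =- 2332562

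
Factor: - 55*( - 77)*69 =292215 = 3^1*5^1*7^1*11^2*23^1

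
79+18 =97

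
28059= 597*47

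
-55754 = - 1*55754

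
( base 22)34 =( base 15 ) 4a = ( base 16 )46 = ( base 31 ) 28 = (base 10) 70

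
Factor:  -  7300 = -2^2*5^2*73^1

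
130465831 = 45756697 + 84709134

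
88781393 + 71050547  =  159831940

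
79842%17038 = 11690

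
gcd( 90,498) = 6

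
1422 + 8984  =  10406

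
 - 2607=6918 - 9525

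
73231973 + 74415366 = 147647339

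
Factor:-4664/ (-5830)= 2^2*5^( - 1) =4/5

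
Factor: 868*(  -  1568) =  - 2^7*7^3* 31^1 =- 1361024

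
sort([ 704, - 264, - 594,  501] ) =[ - 594,-264, 501, 704 ] 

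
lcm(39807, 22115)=199035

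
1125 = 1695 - 570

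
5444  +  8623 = 14067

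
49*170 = 8330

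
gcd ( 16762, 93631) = 1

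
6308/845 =6308/845 = 7.47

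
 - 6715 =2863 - 9578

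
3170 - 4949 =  - 1779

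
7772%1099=79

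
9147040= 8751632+395408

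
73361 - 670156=-596795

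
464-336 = 128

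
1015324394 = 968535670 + 46788724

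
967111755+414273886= 1381385641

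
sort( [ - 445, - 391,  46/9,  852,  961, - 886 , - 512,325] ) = [-886, - 512, - 445, - 391,46/9,325,  852,  961 ]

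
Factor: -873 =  - 3^2*97^1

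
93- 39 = 54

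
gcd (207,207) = 207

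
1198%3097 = 1198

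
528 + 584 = 1112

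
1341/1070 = 1 + 271/1070 = 1.25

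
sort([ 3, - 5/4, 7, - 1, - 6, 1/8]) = [ - 6, - 5/4, - 1,1/8 , 3,  7] 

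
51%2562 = 51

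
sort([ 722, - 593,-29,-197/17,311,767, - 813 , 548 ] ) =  [  -  813, - 593,-29,-197/17, 311,548, 722,767 ]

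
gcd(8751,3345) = 3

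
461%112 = 13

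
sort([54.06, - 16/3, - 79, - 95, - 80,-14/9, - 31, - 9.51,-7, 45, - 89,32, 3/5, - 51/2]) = [ - 95, - 89, - 80 , - 79,-31, - 51/2, - 9.51, - 7 , - 16/3, - 14/9,3/5,32, 45,54.06] 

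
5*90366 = 451830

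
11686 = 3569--8117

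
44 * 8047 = 354068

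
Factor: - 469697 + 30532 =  - 439165 = - 5^1*87833^1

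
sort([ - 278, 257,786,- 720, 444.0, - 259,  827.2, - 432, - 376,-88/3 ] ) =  [  -  720, - 432, - 376, - 278, - 259, - 88/3,257, 444.0,786, 827.2] 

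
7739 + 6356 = 14095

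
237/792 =79/264 = 0.30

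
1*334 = 334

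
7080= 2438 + 4642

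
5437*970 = 5273890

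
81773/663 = 123 + 224/663=123.34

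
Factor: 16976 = 2^4*1061^1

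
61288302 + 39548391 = 100836693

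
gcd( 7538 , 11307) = 3769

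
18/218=9/109 = 0.08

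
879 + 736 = 1615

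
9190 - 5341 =3849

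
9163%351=37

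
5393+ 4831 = 10224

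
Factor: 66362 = 2^1*33181^1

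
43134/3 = 14378 = 14378.00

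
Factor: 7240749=3^1*29^1*83227^1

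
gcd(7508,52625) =1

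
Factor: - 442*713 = - 2^1 *13^1*17^1*23^1*31^1 = -315146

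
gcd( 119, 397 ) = 1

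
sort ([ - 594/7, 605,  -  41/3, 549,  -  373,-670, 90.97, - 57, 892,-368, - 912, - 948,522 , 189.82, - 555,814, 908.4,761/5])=[-948, - 912,-670, - 555, - 373, - 368, - 594/7, - 57, - 41/3, 90.97, 761/5, 189.82, 522,549, 605,814, 892 , 908.4]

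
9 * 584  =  5256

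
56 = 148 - 92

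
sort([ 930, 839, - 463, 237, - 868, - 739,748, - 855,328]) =[  -  868,-855,- 739, - 463,237, 328,748,839, 930]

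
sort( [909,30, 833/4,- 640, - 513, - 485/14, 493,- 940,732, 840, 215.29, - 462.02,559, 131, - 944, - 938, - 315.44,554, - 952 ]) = [ - 952, - 944, - 940 ,-938, - 640,- 513, - 462.02, - 315.44,-485/14,30 , 131,833/4, 215.29,493,554, 559,732, 840, 909]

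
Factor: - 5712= -2^4*3^1*7^1*17^1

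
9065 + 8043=17108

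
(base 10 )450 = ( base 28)g2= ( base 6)2030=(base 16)1c2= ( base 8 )702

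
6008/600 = 10 + 1/75 = 10.01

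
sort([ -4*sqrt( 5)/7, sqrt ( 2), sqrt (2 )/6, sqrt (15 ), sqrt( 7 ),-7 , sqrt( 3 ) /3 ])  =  [ - 7,-4*sqrt( 5) /7,  sqrt( 2) /6,  sqrt( 3) /3, sqrt( 2), sqrt( 7), sqrt( 15 )] 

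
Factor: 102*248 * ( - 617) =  -2^4 *3^1*17^1*31^1*617^1= -15607632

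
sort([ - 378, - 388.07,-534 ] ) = [ - 534, - 388.07, - 378 ] 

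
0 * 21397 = 0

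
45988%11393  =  416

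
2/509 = 2/509  =  0.00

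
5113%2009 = 1095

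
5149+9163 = 14312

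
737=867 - 130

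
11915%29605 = 11915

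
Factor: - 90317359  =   - 11^1*8210669^1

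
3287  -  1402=1885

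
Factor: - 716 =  - 2^2 *179^1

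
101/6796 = 101/6796 = 0.01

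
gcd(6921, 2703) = 3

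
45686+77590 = 123276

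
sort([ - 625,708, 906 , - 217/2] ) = [ - 625 , - 217/2,708,906]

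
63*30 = 1890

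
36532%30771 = 5761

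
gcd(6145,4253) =1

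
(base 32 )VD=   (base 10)1005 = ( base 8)1755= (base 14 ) 51B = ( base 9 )1336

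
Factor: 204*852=173808 = 2^4*3^2*17^1*71^1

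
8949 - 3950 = 4999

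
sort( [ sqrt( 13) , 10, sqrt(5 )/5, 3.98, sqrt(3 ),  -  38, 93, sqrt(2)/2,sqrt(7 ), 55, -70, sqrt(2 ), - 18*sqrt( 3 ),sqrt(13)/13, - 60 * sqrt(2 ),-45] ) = [ - 60*sqrt(2 ),-70,-45,-38, -18*sqrt (3), sqrt(13)/13 , sqrt( 5)/5,sqrt( 2 ) /2, sqrt(2),sqrt(3 ), sqrt(7),sqrt(13) , 3.98,  10, 55, 93]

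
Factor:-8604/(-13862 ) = 18/29 = 2^1*3^2* 29^( - 1 )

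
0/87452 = 0 = 0.00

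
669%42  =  39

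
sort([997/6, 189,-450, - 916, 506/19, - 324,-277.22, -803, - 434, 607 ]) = [ - 916,-803,-450, - 434, - 324, - 277.22, 506/19, 997/6, 189, 607] 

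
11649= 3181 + 8468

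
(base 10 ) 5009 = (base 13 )2384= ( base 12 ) 2a95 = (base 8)11621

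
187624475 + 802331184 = 989955659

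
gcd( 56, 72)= 8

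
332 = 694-362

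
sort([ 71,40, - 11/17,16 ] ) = [ - 11/17, 16, 40,71] 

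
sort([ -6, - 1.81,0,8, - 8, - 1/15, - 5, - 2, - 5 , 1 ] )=[ - 8,-6, - 5,- 5, - 2, - 1.81, - 1/15,0,1,  8 ] 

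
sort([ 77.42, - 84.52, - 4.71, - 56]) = [  -  84.52,-56,-4.71,77.42]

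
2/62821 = 2/62821 = 0.00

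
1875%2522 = 1875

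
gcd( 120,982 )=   2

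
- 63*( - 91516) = 5765508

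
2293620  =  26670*86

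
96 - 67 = 29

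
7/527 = 7/527 = 0.01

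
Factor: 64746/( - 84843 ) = -2^1 * 3^1*109^1 * 857^(-1) = -654/857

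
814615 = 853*955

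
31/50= 31/50 = 0.62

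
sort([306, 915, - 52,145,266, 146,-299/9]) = [ - 52, - 299/9,145, 146,266 , 306, 915] 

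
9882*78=770796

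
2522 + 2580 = 5102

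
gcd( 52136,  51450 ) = 686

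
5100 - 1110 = 3990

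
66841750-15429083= 51412667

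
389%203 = 186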